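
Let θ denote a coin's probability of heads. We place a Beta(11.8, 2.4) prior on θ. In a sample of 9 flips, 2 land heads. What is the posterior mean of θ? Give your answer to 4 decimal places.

Observing 2 successes and 7 failures updates Beta(11.8, 2.4) by adding the success and failure counts to the two shape parameters: α = 11.8+2 = 13.8, β = 2.4+7 = 9.4.
E[θ | data] = 13.8/(13.8+9.4) = 0.5948.

Posterior mean ≈ 0.5948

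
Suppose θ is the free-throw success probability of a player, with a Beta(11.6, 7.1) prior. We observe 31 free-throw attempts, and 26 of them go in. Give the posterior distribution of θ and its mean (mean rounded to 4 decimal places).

Observing 26 successes and 5 failures updates Beta(11.6, 7.1) by adding the success and failure counts to the two shape parameters: α = 11.6+26 = 37.6, β = 7.1+5 = 12.1.
E[θ | data] = 37.6/(37.6+12.1) = 0.7565.

Posterior: Beta(37.6, 12.1); mean ≈ 0.7565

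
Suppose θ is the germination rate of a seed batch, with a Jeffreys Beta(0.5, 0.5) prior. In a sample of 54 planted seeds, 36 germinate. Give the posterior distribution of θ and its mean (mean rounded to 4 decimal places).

The binomial likelihood is conjugate to the Beta prior: with 36 successes and 18 failures, the posterior is Beta(0.5+36, 0.5+18) = Beta(36.5, 18.5).
E[θ | data] = 36.5/(36.5+18.5) = 0.6636.

Posterior: Beta(36.5, 18.5); mean ≈ 0.6636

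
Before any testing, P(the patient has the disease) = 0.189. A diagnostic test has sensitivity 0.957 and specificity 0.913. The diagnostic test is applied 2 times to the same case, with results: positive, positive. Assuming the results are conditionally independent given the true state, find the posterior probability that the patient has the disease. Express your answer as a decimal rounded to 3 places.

With H the event that the patient has the disease, the joint likelihood of the observed sequence is P(data|H) = 0.957·0.957 = 0.91585 and P(data|¬H) = 0.087·0.087 = 0.0075690.
Bayes: P(H|data) = 0.189·0.91585 / (0.189·0.91585 + 0.811·0.0075690) = 0.17310/0.17923 = 0.9658.

Posterior P(H) ≈ 0.966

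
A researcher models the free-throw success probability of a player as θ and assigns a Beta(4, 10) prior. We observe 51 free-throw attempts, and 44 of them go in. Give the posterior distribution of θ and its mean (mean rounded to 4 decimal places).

The binomial likelihood is conjugate to the Beta prior: with 44 successes and 7 failures, the posterior is Beta(4+44, 10+7) = Beta(48, 17).
Posterior mean = α/(α+β) = 48/65 = 0.7385.

Posterior: Beta(48, 17); mean ≈ 0.7385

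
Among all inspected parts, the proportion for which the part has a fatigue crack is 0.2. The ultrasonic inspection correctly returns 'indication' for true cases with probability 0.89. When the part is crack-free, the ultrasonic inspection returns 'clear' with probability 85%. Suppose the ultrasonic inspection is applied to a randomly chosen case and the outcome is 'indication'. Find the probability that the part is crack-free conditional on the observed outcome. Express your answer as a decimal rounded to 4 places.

Write H for 'the part has a fatigue crack'. Prior odds H:¬H = 0.2/0.8 = 0.25000. For the 'indication' outcome, the likelihood ratio is 0.89/0.15 = 5.9333.
Posterior odds = 0.25000 × 5.9333 = 1.4833, so P(H|E) = 1.4833/(1+1.4833) = 0.5973. Then P(¬H|E) = 1 − 0.5973 = 0.4027.

P(¬H | E) ≈ 0.4027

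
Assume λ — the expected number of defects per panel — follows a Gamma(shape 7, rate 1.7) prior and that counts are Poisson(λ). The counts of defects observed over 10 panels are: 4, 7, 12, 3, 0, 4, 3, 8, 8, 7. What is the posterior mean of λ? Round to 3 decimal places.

Posterior mean ≈ 5.385

Total count ∑xᵢ = 56 over n = 10 panels.
Gamma is conjugate to the Poisson likelihood: posterior is Gamma(shape = 7+56 = 63, rate = 1.7+10 = 11.7).
Posterior mean = shape/rate = 63/11.7 = 5.385.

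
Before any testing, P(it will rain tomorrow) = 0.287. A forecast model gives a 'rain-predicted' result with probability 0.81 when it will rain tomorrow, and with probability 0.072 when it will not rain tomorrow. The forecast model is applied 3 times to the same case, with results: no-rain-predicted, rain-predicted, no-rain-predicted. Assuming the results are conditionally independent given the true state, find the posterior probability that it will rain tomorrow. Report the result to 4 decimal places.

Let H be the event that it will rain tomorrow; start with P(H) = 0.287. P('rain-predicted'|H) = 0.81, P('rain-predicted'|¬H) = 0.072.
Update on result 1 ('no-rain-predicted'): P(H) ← 0.19·0.2870 / (0.19·0.2870 + 0.928·0.7130) = 0.054530/0.71619 = 0.0761.
Update on result 2 ('rain-predicted'): P(H) ← 0.81·0.0761 / (0.81·0.0761 + 0.072·0.9239) = 0.061672/0.12819 = 0.4811.
Update on result 3 ('no-rain-predicted'): P(H) ← 0.19·0.4811 / (0.19·0.4811 + 0.928·0.5189) = 0.091409/0.57295 = 0.1595.

Posterior P(H) ≈ 0.1595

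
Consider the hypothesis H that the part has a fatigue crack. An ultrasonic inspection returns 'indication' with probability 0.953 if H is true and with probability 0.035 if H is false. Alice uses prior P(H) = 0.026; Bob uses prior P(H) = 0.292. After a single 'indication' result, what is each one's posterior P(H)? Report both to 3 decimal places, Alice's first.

P('+'|H) = 0.953, P('+'|¬H) = 0.035.
Alice: numerator 0.953·0.026 = 0.024778; evidence = 0.024778+0.035·0.974 = 0.058868; posterior = 0.421.
Bob: numerator 0.953·0.292 = 0.27828; evidence = 0.27828+0.035·0.708 = 0.30306; posterior = 0.918.

Alice: 0.421; Bob: 0.918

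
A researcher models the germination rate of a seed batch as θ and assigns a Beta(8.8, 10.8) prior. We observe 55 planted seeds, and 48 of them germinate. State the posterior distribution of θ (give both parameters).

Posterior: Beta(56.8, 17.8)

Observing 48 successes and 7 failures updates Beta(8.8, 10.8) by adding the success and failure counts to the two shape parameters: α = 8.8+48 = 56.8, β = 10.8+7 = 17.8.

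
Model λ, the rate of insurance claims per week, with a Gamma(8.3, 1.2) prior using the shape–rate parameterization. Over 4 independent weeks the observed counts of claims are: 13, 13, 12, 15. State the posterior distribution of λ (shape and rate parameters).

Posterior: Gamma(shape=61.3, rate=5.2)

The Poisson likelihood adds the total count to the shape and the number of exposure periods to the rate. Here ∑xᵢ = 53 and n = 4, so shape 8.3→61.3 and rate 1.2→5.2.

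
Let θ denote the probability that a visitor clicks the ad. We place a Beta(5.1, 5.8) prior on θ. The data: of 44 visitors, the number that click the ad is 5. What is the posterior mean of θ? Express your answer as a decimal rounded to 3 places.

Posterior mean ≈ 0.184

Observing 5 successes and 39 failures updates Beta(5.1, 5.8) by adding the success and failure counts to the two shape parameters: α = 5.1+5 = 10.1, β = 5.8+39 = 44.8.
Posterior mean = α/(α+β) = 10.1/54.9 = 0.184.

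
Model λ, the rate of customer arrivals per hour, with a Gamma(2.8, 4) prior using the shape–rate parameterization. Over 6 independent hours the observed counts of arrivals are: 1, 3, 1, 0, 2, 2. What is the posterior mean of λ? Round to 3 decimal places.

Posterior mean ≈ 1.180

The Poisson likelihood adds the total count to the shape and the number of exposure periods to the rate. Here ∑xᵢ = 9 and n = 6, so shape 2.8→11.8 and rate 4→10.
Posterior mean = shape/rate = 11.8/10 = 1.180.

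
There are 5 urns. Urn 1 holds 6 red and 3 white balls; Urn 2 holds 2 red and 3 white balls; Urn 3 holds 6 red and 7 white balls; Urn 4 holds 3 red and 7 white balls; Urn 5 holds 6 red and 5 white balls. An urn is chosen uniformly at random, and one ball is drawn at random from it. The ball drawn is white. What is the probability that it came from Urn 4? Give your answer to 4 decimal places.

Tabulate prior·likelihood by source: [1] prior 0.2, lik 0.3333, product 0.06667; [2] prior 0.2, lik 0.6, product 0.1200; [3] prior 0.2, lik 0.5385, product 0.1077; [4] prior 0.2, lik 0.7, product 0.1400; [5] prior 0.2, lik 0.4545, product 0.09091.
Normalizing constant = 0.52527; the posterior for Urn 4 is its product over the sum, 0.1400/0.52527 = 0.2665.

Posterior probability ≈ 0.2665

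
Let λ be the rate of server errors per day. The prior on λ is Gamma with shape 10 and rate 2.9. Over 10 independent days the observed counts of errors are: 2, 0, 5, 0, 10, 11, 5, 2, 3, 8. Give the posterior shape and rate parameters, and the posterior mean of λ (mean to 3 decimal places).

Posterior: Gamma(shape=56, rate=12.9); mean ≈ 4.341

Total count ∑xᵢ = 46 over n = 10 days.
Gamma is conjugate to the Poisson likelihood: posterior is Gamma(shape = 10+46 = 56, rate = 2.9+10 = 12.9).
E[λ | data] = 56/12.9 = 4.341.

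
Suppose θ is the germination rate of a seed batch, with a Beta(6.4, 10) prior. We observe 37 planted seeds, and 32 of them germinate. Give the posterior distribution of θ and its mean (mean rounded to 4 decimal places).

Posterior: Beta(38.4, 15); mean ≈ 0.7191

Observing 32 successes and 5 failures updates Beta(6.4, 10) by adding the success and failure counts to the two shape parameters: α = 6.4+32 = 38.4, β = 10+5 = 15.
Posterior mean = α/(α+β) = 38.4/53.4 = 0.7191.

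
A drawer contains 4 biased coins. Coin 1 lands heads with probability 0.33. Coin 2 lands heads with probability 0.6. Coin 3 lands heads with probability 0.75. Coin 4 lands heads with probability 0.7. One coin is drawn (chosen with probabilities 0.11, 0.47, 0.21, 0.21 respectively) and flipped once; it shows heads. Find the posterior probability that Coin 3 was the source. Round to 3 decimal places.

Posterior probability ≈ 0.253

Tabulate prior·likelihood by source: [1] prior 0.11, lik 0.33, product 0.03630; [2] prior 0.47, lik 0.6, product 0.2820; [3] prior 0.21, lik 0.75, product 0.1575; [4] prior 0.21, lik 0.7, product 0.1470.
Normalizing constant = 0.62280; the posterior for Coin 3 is its product over the sum, 0.1575/0.62280 = 0.253.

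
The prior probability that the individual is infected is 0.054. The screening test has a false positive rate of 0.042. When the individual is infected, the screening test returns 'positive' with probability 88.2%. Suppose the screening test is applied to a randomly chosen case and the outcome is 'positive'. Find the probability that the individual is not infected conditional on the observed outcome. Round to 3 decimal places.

Write H for 'the individual is infected'. Prior odds H:¬H = 0.054/0.946 = 0.057082. For the 'positive' outcome, the likelihood ratio is 0.882/0.042 = 21.000.
Posterior odds = 0.057082 × 21.000 = 1.1987, so P(H|E) = 1.1987/(1+1.1987) = 0.545. Then P(¬H|E) = 1 − 0.545 = 0.455.

P(¬H | E) ≈ 0.455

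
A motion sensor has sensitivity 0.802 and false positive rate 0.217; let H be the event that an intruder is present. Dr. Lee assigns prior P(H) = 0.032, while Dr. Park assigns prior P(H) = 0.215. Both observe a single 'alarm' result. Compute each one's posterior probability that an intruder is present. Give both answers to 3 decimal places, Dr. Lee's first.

P('+'|H) = 0.802, P('+'|¬H) = 0.217.
Dr. Lee: numerator 0.802·0.032 = 0.025664; evidence = 0.025664+0.217·0.968 = 0.23572; posterior = 0.109.
Dr. Park: numerator 0.802·0.215 = 0.17243; evidence = 0.17243+0.217·0.785 = 0.34277; posterior = 0.503.

Dr. Lee: 0.109; Dr. Park: 0.503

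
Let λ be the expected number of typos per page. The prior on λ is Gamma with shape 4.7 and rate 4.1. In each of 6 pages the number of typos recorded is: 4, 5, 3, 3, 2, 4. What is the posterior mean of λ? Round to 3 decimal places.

Posterior mean ≈ 2.545

Total count ∑xᵢ = 21 over n = 6 pages.
Gamma is conjugate to the Poisson likelihood: posterior is Gamma(shape = 4.7+21 = 25.7, rate = 4.1+6 = 10.1).
E[λ | data] = 25.7/10.1 = 2.545.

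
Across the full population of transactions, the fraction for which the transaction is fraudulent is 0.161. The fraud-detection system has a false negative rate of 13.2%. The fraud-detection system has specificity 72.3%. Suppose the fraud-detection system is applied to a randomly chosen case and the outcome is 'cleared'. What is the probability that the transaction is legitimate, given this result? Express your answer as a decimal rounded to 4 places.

Write H for 'the transaction is fraudulent'. Prior odds H:¬H = 0.161/0.839 = 0.19190. For the 'cleared' outcome, the likelihood ratio is 0.132/0.723 = 0.18257.
Posterior odds = 0.19190 × 0.18257 = 0.035035, so P(H|E) = 0.035035/(1+0.035035) = 0.0338. Then P(¬H|E) = 1 − 0.0338 = 0.9662.

P(¬H | E) ≈ 0.9662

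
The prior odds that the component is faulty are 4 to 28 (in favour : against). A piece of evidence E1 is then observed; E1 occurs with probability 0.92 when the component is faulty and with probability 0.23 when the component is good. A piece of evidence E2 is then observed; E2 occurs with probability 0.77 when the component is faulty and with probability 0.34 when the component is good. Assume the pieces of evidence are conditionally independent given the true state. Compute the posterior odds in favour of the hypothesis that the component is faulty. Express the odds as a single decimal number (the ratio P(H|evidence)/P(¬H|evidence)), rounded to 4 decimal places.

Prior odds = 4/28 = 0.14286.
Likelihood ratio for E1 = 0.92/0.23 = 4.0000.
Likelihood ratio for E2 = 0.77/0.34 = 2.2647.
Posterior odds = prior odds × LR₁ × LR₂ = 1.2941.

Posterior odds ≈ 1.2941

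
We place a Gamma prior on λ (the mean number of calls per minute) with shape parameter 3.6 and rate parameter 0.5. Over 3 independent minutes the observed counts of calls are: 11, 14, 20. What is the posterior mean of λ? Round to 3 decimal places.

Posterior mean ≈ 13.886

The Poisson likelihood adds the total count to the shape and the number of exposure periods to the rate. Here ∑xᵢ = 45 and n = 3, so shape 3.6→48.6 and rate 0.5→3.5.
Posterior mean = shape/rate = 48.6/3.5 = 13.886.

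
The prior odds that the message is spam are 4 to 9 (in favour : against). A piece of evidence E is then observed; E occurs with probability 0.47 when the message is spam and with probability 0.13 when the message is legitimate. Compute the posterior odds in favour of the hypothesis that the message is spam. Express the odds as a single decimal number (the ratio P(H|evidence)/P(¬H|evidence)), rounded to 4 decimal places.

Prior odds = 4/9 = 0.44444.
Likelihood ratio for E = 0.47/0.13 = 3.6154.
Posterior odds = prior odds × LR = 1.6068.

Posterior odds ≈ 1.6068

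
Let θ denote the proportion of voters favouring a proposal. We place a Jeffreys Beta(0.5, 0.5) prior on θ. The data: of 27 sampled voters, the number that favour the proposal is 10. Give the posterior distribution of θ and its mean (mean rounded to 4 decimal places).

Posterior: Beta(10.5, 17.5); mean ≈ 0.3750

The binomial likelihood is conjugate to the Beta prior: with 10 successes and 17 failures, the posterior is Beta(0.5+10, 0.5+17) = Beta(10.5, 17.5).
Posterior mean = α/(α+β) = 10.5/28 = 0.3750.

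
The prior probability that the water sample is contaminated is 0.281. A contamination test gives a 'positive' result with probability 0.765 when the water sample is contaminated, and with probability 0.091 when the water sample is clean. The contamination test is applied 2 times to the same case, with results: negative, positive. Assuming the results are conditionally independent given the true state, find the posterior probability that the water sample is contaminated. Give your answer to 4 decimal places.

Posterior P(H) ≈ 0.4593

Let H be the event that the water sample is contaminated; start with P(H) = 0.281. P('positive'|H) = 0.765, P('positive'|¬H) = 0.091.
Update on result 1 ('negative'): P(H) ← 0.235·0.2810 / (0.235·0.2810 + 0.909·0.7190) = 0.066035/0.71961 = 0.0918.
Update on result 2 ('positive'): P(H) ← 0.765·0.0918 / (0.765·0.0918 + 0.091·0.9082) = 0.070201/0.15285 = 0.4593.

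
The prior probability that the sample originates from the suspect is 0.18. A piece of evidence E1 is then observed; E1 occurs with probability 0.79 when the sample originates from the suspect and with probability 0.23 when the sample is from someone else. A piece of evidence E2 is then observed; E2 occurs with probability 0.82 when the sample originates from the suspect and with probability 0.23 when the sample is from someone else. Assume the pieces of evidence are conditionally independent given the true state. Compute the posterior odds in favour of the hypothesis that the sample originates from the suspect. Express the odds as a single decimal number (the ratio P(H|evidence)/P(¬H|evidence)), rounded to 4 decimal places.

Posterior odds ≈ 2.6881

Prior odds = 0.18/(1−0.18) = 0.21951.
Likelihood ratio for E1 = 0.79/0.23 = 3.4348.
Likelihood ratio for E2 = 0.82/0.23 = 3.5652.
Posterior odds = prior odds × LR₁ × LR₂ = 2.6881.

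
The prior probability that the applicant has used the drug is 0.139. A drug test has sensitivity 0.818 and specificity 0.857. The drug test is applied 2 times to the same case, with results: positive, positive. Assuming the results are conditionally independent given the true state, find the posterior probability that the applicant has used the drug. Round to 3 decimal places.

Posterior P(H) ≈ 0.841

With H the event that the applicant has used the drug, the joint likelihood of the observed sequence is P(data|H) = 0.818·0.818 = 0.66912 and P(data|¬H) = 0.143·0.143 = 0.020449.
Bayes: P(H|data) = 0.139·0.66912 / (0.139·0.66912 + 0.861·0.020449) = 0.093008/0.11061 = 0.8408.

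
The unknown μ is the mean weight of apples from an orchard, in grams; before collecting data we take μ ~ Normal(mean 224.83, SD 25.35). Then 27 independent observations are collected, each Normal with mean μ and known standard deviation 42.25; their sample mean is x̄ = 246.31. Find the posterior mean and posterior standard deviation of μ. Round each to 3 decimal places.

Posterior mean ≈ 244.306; posterior SD ≈ 7.742

With known σ, the Normal prior is conjugate. Weight on the data is w = (n/σ²)/(n/σ² + 1/τ₀²) = 0.0151255/(0.0151255+0.00155612) = 0.90672.
Posterior mean = w·x̄ + (1−w)·μ₀ = 0.90672·246.31 + 0.093284·224.83 = 244.306. Posterior variance = 1/(0.0151255+0.00155612) = 59.9461, so SD = 7.742.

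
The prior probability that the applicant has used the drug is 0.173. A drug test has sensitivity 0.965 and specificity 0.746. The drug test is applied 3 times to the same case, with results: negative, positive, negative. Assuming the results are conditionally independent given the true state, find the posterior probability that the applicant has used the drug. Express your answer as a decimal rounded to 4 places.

With H the event that the applicant has used the drug, the joint likelihood of the observed sequence is P(data|H) = 0.035·0.965·0.035 = 0.0011821 and P(data|¬H) = 0.746·0.254·0.746 = 0.14136.
Bayes: P(H|data) = 0.173·0.0011821 / (0.173·0.0011821 + 0.827·0.14136) = 0.00020451/0.11711 = 0.0017.

Posterior P(H) ≈ 0.0017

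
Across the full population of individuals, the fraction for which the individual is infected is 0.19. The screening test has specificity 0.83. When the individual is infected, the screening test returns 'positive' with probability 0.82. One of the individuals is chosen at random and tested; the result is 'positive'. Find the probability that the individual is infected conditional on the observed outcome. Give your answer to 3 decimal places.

Write H for 'the individual is infected'. Prior odds H:¬H = 0.19/0.81 = 0.23457. For the 'positive' outcome, the likelihood ratio is 0.82/0.17 = 4.8235.
Posterior odds = 0.23457 × 4.8235 = 1.1314, so P(H|E) = 1.1314/(1+1.1314) = 0.531.

P(H | E) ≈ 0.531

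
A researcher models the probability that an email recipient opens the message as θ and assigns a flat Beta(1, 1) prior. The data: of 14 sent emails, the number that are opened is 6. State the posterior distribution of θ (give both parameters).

Posterior: Beta(7, 9)

The binomial likelihood is conjugate to the Beta prior: with 6 successes and 8 failures, the posterior is Beta(1+6, 1+8) = Beta(7, 9).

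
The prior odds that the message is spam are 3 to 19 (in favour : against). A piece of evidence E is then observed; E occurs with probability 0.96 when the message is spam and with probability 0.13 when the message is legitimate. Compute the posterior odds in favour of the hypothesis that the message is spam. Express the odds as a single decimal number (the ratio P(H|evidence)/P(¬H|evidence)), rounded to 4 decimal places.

Prior odds = 3/19 = 0.15789. In log-odds, ln(0.15789) = -1.8458.
Add log likelihood ratio: ln(7.3846) = 1.9994.
Posterior log-odds = 0.15357, so posterior odds = exp(0.15357) = 1.1660.

Posterior odds ≈ 1.1660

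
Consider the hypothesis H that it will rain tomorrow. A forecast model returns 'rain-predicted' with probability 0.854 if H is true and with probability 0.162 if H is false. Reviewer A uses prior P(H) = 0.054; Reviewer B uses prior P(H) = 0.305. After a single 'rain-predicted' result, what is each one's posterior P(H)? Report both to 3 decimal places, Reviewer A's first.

P('+'|H) = 0.854, P('+'|¬H) = 0.162.
Reviewer A: numerator 0.854·0.054 = 0.046116; evidence = 0.046116+0.162·0.946 = 0.19937; posterior = 0.231.
Reviewer B: numerator 0.854·0.305 = 0.26047; evidence = 0.26047+0.162·0.695 = 0.37306; posterior = 0.698.

Reviewer A: 0.231; Reviewer B: 0.698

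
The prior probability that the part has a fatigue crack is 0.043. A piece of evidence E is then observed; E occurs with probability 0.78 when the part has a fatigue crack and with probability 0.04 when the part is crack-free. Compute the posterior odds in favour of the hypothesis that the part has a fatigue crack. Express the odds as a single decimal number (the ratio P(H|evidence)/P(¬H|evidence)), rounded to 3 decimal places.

Prior odds = 0.043/(1−0.043) = 0.044932. In log-odds, ln(0.044932) = -3.1026.
Add log likelihood ratio: ln(19.500) = 2.9704.
Posterior log-odds = -0.13219, so posterior odds = exp(-0.13219) = 0.87618.

Posterior odds ≈ 0.876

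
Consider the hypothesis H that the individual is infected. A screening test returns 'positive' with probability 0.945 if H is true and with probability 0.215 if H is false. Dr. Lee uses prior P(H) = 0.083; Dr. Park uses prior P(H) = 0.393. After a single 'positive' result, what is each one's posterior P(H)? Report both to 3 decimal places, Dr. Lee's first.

Dr. Lee: 0.285; Dr. Park: 0.740

P('+'|H) = 0.945, P('+'|¬H) = 0.215.
Dr. Lee: numerator 0.945·0.083 = 0.078435; evidence = 0.078435+0.215·0.917 = 0.27559; posterior = 0.285.
Dr. Park: numerator 0.945·0.393 = 0.37139; evidence = 0.37139+0.215·0.607 = 0.50189; posterior = 0.740.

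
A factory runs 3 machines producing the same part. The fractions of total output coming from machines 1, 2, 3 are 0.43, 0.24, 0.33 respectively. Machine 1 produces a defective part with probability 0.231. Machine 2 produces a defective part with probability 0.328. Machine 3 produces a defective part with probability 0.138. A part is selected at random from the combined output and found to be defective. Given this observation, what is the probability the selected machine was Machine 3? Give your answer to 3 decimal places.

Posterior probability ≈ 0.204

P(defective|M1) = 0.231; P(defective|M2) = 0.328; P(defective|M3) = 0.138.
Prior × likelihood for each source: 0.43·0.231=0.09933, 0.24·0.328=0.07872, 0.33·0.138=0.04554. Summing gives P(defective) = 0.22359.
P(Machine 3 | defective) = 0.04554 / 0.22359 = 0.204.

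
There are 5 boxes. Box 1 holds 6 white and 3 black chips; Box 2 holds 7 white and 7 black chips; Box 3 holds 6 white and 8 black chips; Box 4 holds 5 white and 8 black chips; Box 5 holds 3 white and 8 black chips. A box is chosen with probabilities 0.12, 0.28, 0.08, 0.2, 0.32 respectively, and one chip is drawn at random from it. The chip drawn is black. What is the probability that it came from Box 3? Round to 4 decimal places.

Posterior probability ≈ 0.0786

Tabulate prior·likelihood by source: [1] prior 0.12, lik 0.3333, product 0.04000; [2] prior 0.28, lik 0.5, product 0.1400; [3] prior 0.08, lik 0.5714, product 0.04571; [4] prior 0.2, lik 0.6154, product 0.1231; [5] prior 0.32, lik 0.7273, product 0.2327.
Normalizing constant = 0.58152; the posterior for Box 3 is its product over the sum, 0.04571/0.58152 = 0.0786.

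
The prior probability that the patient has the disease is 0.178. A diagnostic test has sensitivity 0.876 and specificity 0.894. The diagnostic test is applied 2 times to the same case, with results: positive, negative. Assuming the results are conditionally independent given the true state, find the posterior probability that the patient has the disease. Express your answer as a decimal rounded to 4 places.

With H the event that the patient has the disease, the joint likelihood of the observed sequence is P(data|H) = 0.876·0.124 = 0.10862 and P(data|¬H) = 0.106·0.894 = 0.094764.
Bayes: P(H|data) = 0.178·0.10862 / (0.178·0.10862 + 0.822·0.094764) = 0.019335/0.097231 = 0.1989.

Posterior P(H) ≈ 0.1989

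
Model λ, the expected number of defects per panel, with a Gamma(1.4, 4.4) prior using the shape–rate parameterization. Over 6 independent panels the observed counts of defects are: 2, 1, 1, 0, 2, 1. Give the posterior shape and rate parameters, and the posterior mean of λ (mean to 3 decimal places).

Total count ∑xᵢ = 7 over n = 6 panels.
Gamma is conjugate to the Poisson likelihood: posterior is Gamma(shape = 1.4+7 = 8.4, rate = 4.4+6 = 10.4).
Posterior mean = shape/rate = 8.4/10.4 = 0.808.

Posterior: Gamma(shape=8.4, rate=10.4); mean ≈ 0.808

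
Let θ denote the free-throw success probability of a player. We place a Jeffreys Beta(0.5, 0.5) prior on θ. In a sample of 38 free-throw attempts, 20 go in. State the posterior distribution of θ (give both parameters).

Observing 20 successes and 18 failures updates Beta(0.5, 0.5) by adding the success and failure counts to the two shape parameters: α = 0.5+20 = 20.5, β = 0.5+18 = 18.5.

Posterior: Beta(20.5, 18.5)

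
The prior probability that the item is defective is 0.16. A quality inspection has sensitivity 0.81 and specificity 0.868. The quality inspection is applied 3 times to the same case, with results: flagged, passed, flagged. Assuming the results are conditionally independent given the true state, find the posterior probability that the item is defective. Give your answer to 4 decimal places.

Posterior P(H) ≈ 0.6109

Let H be the event that the item is defective; start with P(H) = 0.16. P('flagged'|H) = 0.81, P('flagged'|¬H) = 0.132.
Update on result 1 ('flagged'): P(H) ← 0.81·0.1600 / (0.81·0.1600 + 0.132·0.8400) = 0.12960/0.24048 = 0.5389.
Update on result 2 ('passed'): P(H) ← 0.19·0.5389 / (0.19·0.5389 + 0.868·0.4611) = 0.10240/0.50261 = 0.2037.
Update on result 3 ('flagged'): P(H) ← 0.81·0.2037 / (0.81·0.2037 + 0.132·0.7963) = 0.16502/0.27013 = 0.6109.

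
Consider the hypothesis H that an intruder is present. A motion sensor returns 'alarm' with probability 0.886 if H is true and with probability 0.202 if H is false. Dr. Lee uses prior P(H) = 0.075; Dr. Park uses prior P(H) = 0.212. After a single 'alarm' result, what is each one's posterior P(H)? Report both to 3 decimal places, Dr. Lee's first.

P('+'|H) = 0.886, P('+'|¬H) = 0.202.
Dr. Lee: numerator 0.886·0.075 = 0.066450; evidence = 0.066450+0.202·0.925 = 0.25330; posterior = 0.262.
Dr. Park: numerator 0.886·0.212 = 0.18783; evidence = 0.18783+0.202·0.788 = 0.34701; posterior = 0.541.

Dr. Lee: 0.262; Dr. Park: 0.541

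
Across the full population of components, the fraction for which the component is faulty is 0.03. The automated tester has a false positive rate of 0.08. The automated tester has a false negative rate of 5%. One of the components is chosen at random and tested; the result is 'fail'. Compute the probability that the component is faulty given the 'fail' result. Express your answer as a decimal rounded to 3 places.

P(H | E) ≈ 0.269

Let H be the event that the component is faulty. P(H) = 0.03, so P(¬H) = 0.97. With E the 'fail' result, P(E|H) = 0.95 and P(E|¬H) = 0.08.
P(E) = 0.95·0.03 + 0.08·0.97 = 0.028500 + 0.077600 = 0.10610.
By Bayes' theorem, P(H|E) = 0.028500 / 0.10610 = 0.269.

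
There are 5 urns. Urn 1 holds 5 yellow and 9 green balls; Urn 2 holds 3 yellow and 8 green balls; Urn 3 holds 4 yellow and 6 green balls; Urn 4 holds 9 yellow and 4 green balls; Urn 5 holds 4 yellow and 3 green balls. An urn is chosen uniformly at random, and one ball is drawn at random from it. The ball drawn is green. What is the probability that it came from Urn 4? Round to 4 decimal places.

Tabulate prior·likelihood by source: [1] prior 0.2, lik 0.6429, product 0.1286; [2] prior 0.2, lik 0.7273, product 0.1455; [3] prior 0.2, lik 0.6, product 0.1200; [4] prior 0.2, lik 0.3077, product 0.06154; [5] prior 0.2, lik 0.4286, product 0.08571.
Normalizing constant = 0.54128; the posterior for Urn 4 is its product over the sum, 0.06154/0.54128 = 0.1137.

Posterior probability ≈ 0.1137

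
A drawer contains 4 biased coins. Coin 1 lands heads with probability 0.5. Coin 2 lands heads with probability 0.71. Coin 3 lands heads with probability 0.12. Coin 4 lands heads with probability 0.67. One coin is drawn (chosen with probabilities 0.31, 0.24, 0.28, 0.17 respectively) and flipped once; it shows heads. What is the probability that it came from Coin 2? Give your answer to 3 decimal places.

Tabulate prior·likelihood by source: [1] prior 0.31, lik 0.5, product 0.1550; [2] prior 0.24, lik 0.71, product 0.1704; [3] prior 0.28, lik 0.12, product 0.03360; [4] prior 0.17, lik 0.67, product 0.1139.
Normalizing constant = 0.47290; the posterior for Coin 2 is its product over the sum, 0.1704/0.47290 = 0.360.

Posterior probability ≈ 0.360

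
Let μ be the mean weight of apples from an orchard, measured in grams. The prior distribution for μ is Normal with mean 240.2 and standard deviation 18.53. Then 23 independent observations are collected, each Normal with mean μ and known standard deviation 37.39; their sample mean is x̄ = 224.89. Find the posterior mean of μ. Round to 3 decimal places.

Posterior mean ≈ 227.193

With known σ, the Normal prior is conjugate. Weight on the data is w = (n/σ²)/(n/σ² + 1/τ₀²) = 0.0164519/(0.0164519+0.00291239) = 0.84960.
Posterior mean = w·x̄ + (1−w)·μ₀ = 0.84960·224.89 + 0.15040·240.2 = 227.193.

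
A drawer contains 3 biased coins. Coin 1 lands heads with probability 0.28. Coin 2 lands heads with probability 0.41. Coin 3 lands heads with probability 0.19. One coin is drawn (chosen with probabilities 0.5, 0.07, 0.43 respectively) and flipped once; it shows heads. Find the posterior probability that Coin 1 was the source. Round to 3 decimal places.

Posterior probability ≈ 0.559

P(heads|C1) = 0.28; P(heads|C2) = 0.41; P(heads|C3) = 0.19.
Prior × likelihood for each source: 0.5·0.28=0.1400, 0.07·0.41=0.02870, 0.43·0.19=0.08170. Summing gives P(heads) = 0.25040.
P(Coin 1 | heads) = 0.1400 / 0.25040 = 0.559.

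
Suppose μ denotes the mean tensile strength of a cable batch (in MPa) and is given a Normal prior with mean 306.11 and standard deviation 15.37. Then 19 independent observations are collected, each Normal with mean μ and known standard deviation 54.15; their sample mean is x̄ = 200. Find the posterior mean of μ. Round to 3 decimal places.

Posterior mean ≈ 241.928

Prior precision 1/τ₀² = 1/15.37² = 0.00423304; data precision n/σ² = 19/54.15² = 0.00647973.
Posterior precision = 0.00423304 + 0.00647973 = 0.0107128.
Posterior mean = (0.00423304·306.11 + 0.00647973·200) / 0.0107128 = 241.928.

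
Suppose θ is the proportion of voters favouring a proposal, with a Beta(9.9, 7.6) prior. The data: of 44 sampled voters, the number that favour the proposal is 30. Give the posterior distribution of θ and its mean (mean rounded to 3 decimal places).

The binomial likelihood is conjugate to the Beta prior: with 30 successes and 14 failures, the posterior is Beta(9.9+30, 7.6+14) = Beta(39.9, 21.6).
E[θ | data] = 39.9/(39.9+21.6) = 0.649.

Posterior: Beta(39.9, 21.6); mean ≈ 0.649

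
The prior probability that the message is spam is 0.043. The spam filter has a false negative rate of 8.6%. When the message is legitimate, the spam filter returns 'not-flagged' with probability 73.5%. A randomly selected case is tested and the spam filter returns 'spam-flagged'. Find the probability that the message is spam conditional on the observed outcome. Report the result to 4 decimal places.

P(H | E) ≈ 0.1342

Let H be the event that the message is spam. P(H) = 0.043, so P(¬H) = 0.957. With E the 'spam-flagged' result, P(E|H) = 0.914 and P(E|¬H) = 0.265.
P(E) = 0.914·0.043 + 0.265·0.957 = 0.039302 + 0.25361 = 0.29291.
By Bayes' theorem, P(H|E) = 0.039302 / 0.29291 = 0.1342.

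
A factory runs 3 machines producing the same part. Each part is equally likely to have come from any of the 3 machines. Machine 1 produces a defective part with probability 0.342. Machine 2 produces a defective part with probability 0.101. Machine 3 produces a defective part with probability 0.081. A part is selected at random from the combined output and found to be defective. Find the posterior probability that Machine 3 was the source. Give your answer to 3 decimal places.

Posterior probability ≈ 0.155

Tabulate prior·likelihood by source: [1] prior 0.333333, lik 0.342, product 0.1140; [2] prior 0.333333, lik 0.101, product 0.03367; [3] prior 0.333333, lik 0.081, product 0.02700.
Normalizing constant = 0.17467; the posterior for Machine 3 is its product over the sum, 0.02700/0.17467 = 0.155.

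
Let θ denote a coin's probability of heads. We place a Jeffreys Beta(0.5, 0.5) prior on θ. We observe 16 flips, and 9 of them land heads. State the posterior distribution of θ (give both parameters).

Observing 9 successes and 7 failures updates Beta(0.5, 0.5) by adding the success and failure counts to the two shape parameters: α = 0.5+9 = 9.5, β = 0.5+7 = 7.5.

Posterior: Beta(9.5, 7.5)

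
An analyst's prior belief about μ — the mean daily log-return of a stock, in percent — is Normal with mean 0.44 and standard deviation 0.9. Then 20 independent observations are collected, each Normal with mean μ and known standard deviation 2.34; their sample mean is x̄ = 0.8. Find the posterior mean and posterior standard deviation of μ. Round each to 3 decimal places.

Prior precision 1/τ₀² = 1/0.9² = 1.23457; data precision n/σ² = 20/2.34² = 3.65257.
Posterior precision = 1.23457 + 3.65257 = 4.88714, giving posterior SD = 1/√4.88714 = 0.452.
Posterior mean = (1.23457·0.44 + 3.65257·0.8) / 4.88714 = 0.709.

Posterior mean ≈ 0.709; posterior SD ≈ 0.452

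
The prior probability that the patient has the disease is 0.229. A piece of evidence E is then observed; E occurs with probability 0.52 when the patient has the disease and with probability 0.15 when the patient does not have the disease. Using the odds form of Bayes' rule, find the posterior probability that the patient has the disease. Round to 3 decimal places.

Prior odds = 0.229/(1−0.229) = 0.29702.
Likelihood ratio for E = 0.52/0.15 = 3.4667.
Posterior odds = prior odds × LR = 1.0297.
Posterior probability = odds/(1+odds) = 1.0297/2.0297 = 0.507.

Posterior probability ≈ 0.507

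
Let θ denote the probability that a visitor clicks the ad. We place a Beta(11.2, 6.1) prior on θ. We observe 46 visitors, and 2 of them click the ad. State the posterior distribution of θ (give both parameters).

Observing 2 successes and 44 failures updates Beta(11.2, 6.1) by adding the success and failure counts to the two shape parameters: α = 11.2+2 = 13.2, β = 6.1+44 = 50.1.

Posterior: Beta(13.2, 50.1)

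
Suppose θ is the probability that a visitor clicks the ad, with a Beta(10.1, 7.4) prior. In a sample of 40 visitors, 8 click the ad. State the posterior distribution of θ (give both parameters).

Posterior: Beta(18.1, 39.4)

The binomial likelihood is conjugate to the Beta prior: with 8 successes and 32 failures, the posterior is Beta(10.1+8, 7.4+32) = Beta(18.1, 39.4).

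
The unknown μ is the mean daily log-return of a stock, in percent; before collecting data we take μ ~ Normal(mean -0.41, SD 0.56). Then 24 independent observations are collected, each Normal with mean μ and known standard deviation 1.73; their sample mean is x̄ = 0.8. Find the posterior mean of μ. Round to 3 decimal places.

Posterior mean ≈ 0.456

Prior precision 1/τ₀² = 1/0.56² = 3.18878; data precision n/σ² = 24/1.73² = 8.01898.
Posterior precision = 3.18878 + 8.01898 = 11.2078.
Posterior mean = (3.18878·-0.41 + 8.01898·0.8) / 11.2078 = 0.456.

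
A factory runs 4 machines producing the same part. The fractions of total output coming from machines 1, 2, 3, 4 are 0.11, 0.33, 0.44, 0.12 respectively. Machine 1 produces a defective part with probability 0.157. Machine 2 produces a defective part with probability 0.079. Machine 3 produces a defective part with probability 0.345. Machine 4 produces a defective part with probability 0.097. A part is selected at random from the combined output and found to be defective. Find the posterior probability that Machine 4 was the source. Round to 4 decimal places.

Posterior probability ≈ 0.0563

Tabulate prior·likelihood by source: [1] prior 0.11, lik 0.157, product 0.01727; [2] prior 0.33, lik 0.079, product 0.02607; [3] prior 0.44, lik 0.345, product 0.1518; [4] prior 0.12, lik 0.097, product 0.01164.
Normalizing constant = 0.20678; the posterior for Machine 4 is its product over the sum, 0.01164/0.20678 = 0.0563.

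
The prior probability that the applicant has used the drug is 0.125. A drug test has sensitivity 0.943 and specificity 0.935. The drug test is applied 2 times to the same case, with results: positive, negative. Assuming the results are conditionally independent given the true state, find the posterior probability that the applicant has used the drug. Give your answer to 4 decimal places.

Let H be the event that the applicant has used the drug; start with P(H) = 0.125. P('positive'|H) = 0.943, P('positive'|¬H) = 0.065.
Update on result 1 ('positive'): P(H) ← 0.943·0.1250 / (0.943·0.1250 + 0.065·0.8750) = 0.11787/0.17475 = 0.6745.
Update on result 2 ('negative'): P(H) ← 0.057·0.6745 / (0.057·0.6745 + 0.935·0.3255) = 0.038448/0.34276 = 0.1122.

Posterior P(H) ≈ 0.1122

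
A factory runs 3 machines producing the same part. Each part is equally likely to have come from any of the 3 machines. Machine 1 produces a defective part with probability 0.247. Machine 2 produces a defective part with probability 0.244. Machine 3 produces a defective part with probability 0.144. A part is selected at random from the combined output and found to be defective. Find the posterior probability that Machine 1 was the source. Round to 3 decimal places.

Posterior probability ≈ 0.389

P(defective|M1) = 0.247; P(defective|M2) = 0.244; P(defective|M3) = 0.144.
Prior × likelihood for each source: 0.333333·0.247=0.08233, 0.333333·0.244=0.08133, 0.333333·0.144=0.04800. Summing gives P(defective) = 0.21167.
P(Machine 1 | defective) = 0.08233 / 0.21167 = 0.389.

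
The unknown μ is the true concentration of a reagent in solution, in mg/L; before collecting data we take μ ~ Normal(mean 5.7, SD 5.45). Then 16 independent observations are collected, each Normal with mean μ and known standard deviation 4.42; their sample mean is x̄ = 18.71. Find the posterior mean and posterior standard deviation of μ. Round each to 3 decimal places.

Posterior mean ≈ 18.196; posterior SD ≈ 1.083

Prior precision 1/τ₀² = 1/5.45² = 0.0336672; data precision n/σ² = 16/4.42² = 0.818984.
Posterior precision = 0.0336672 + 0.818984 = 0.852651, giving posterior SD = 1/√0.852651 = 1.083.
Posterior mean = (0.0336672·5.7 + 0.818984·18.71) / 0.852651 = 18.196.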